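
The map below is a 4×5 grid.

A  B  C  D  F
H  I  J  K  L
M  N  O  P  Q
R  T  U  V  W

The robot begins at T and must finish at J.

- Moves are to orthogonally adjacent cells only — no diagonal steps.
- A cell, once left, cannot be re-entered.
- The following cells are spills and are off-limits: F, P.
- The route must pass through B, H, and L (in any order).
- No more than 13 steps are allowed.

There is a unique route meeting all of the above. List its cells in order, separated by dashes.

T - U - V - W - Q - L - K - D - C - B - A - H - I - J

The 13-move cap with required stops at B, H, L leaves no slack for detours.
Route from T: right 3 to W, up 2 to L, left 1 to K, up 1 to D, left 3 to A, down 1 to H, right 2 to J — 13 moves in all.
Check: all required cells visited; 13 ≤ 13 moves.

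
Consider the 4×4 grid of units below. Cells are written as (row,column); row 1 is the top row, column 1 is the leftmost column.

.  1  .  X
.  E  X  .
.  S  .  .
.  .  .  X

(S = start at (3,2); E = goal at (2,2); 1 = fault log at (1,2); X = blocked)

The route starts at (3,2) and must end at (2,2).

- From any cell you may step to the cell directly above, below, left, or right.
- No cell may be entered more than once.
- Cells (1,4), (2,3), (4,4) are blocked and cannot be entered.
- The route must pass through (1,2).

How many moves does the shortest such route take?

5

Any route passes through (1,2) somewhere between (3,2) and (2,2). Summing Manhattan distances along the two legs ((3,2) → (1,2) → (2,2)) gives a lower bound of 2 + 1 = 3 moves.
The shortest route satisfying every rule uses 5 moves: (3,2) → (3,1) → (2,1) → (1,1) → (1,2) → (2,2).
The no-revisit rule (legs can't share cells) pushes the minimum above the 3-move bound; an exhaustive check rules out every length from 3 to 4, leaving 5 as the minimum.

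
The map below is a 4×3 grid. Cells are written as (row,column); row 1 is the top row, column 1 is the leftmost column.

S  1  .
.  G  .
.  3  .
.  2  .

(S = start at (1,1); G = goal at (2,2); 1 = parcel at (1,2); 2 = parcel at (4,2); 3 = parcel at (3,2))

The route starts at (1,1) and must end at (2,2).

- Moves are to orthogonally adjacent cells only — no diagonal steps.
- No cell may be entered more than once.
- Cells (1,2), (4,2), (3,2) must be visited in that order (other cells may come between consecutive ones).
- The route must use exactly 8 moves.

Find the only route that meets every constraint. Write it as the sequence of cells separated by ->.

(1,1) -> (1,2) -> (1,3) -> (2,3) -> (3,3) -> (4,3) -> (4,2) -> (3,2) -> (2,2)

The waypoints must appear in the order (1,2), (4,2), (3,2), with no cell reused.
Route from (1,1): 2× right (reaching (1,3)), 3× down (reaching (4,3)), left to (4,2), 2× up (reaching (2,2)) — 8 moves in all.
Check: order respected (1 at step 1, 2 at step 6, 3 at step 7); 8 moves as required.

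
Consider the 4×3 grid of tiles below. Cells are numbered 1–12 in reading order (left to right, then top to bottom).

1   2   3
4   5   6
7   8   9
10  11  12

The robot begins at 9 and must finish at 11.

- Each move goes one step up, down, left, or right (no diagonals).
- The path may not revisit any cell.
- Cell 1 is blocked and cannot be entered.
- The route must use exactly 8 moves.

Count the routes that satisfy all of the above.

3

Need simple routes of exactly 8 moves from 9 to 11 (Manhattan distance 2, so 3 moves are spent on a detour and 3 undoing it).
Enumerating: 9 6 3 2 5 8 7 10 11 | 9 6 3 2 5 4 7 10 11 | 9 6 3 2 5 4 7 8 11.
That gives 3 routes.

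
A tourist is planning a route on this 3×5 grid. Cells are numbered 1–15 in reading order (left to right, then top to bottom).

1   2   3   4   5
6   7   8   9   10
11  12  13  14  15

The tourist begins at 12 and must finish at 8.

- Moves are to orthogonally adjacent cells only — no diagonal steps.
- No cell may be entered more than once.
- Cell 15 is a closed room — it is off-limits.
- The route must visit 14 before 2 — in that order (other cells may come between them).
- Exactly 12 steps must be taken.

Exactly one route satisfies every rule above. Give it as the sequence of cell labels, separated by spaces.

The waypoints must appear in the order 14, 2, with no cell reused.
Route from 12: right 2 to 14, up 1 to 9, right 1 to 10, up 1 to 5, left 4 to 1, down 1 to 6, right 2 to 8 — 12 moves in all.
Check: order respected (14 at step 2, 2 at step 8); 12 moves as required.

12 13 14 9 10 5 4 3 2 1 6 7 8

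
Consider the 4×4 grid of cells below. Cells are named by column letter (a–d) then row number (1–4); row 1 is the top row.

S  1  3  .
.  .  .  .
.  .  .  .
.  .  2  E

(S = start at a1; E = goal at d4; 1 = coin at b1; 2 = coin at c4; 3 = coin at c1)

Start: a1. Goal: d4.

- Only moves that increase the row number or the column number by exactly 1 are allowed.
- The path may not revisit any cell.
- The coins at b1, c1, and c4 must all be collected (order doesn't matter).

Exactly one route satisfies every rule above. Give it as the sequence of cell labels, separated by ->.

a1 -> b1 -> c1 -> c2 -> c3 -> c4 -> d4

Moves only go right or down, so the column and row indices never decrease.
Route from a1: right 2 to c1, down 3 to c4, right 1 to d4 — 6 moves in all.
Check: all required cells visited.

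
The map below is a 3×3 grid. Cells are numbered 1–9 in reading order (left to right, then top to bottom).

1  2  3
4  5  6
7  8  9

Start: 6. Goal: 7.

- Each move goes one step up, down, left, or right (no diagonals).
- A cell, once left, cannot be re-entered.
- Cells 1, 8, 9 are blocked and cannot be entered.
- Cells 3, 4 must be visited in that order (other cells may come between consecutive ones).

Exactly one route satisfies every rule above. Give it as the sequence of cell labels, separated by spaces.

The waypoints must appear in the order 3, 4, with no cell reused.
Route from 6: up to 3, left to 2, down to 5, left to 4, down to 7 — 5 moves in all.
Check: order respected (3 at step 1, 4 at step 4).

6 3 2 5 4 7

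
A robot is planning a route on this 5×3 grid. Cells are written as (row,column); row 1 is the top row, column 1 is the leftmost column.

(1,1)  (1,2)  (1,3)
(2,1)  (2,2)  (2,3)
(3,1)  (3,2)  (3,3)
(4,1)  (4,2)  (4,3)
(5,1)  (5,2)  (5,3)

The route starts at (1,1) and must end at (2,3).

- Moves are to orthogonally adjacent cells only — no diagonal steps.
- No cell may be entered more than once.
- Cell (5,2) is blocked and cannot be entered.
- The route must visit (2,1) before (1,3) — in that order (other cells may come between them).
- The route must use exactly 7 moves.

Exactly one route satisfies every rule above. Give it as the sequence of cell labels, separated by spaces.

(1,1) (2,1) (3,1) (3,2) (2,2) (1,2) (1,3) (2,3)

The waypoints must appear in the order (2,1), (1,3), with no cell reused.
Route from (1,1): down 2 to (3,1), right 1 to (3,2), up 2 to (1,2), right 1 to (1,3), down 1 to (2,3) — 7 moves in all.
Check: order respected ((2,1) at step 1, (1,3) at step 6); 7 moves as required.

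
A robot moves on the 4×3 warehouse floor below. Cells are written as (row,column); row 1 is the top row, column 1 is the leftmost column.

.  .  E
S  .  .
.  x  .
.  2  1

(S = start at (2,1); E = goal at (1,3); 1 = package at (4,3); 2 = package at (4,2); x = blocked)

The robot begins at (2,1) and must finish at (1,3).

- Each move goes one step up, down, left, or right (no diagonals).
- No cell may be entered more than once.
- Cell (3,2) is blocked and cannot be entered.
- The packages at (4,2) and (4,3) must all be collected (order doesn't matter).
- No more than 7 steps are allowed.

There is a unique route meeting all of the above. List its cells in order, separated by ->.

The budget equals the shortest possible length, so every move has to be on a shortest route through the required cells.
Route from (2,1): down 2 to (4,1), right 2 to (4,3), up 3 to (1,3) — 7 moves in all.
Check: all required cells visited; 7 ≤ 7 moves.

(2,1) -> (3,1) -> (4,1) -> (4,2) -> (4,3) -> (3,3) -> (2,3) -> (1,3)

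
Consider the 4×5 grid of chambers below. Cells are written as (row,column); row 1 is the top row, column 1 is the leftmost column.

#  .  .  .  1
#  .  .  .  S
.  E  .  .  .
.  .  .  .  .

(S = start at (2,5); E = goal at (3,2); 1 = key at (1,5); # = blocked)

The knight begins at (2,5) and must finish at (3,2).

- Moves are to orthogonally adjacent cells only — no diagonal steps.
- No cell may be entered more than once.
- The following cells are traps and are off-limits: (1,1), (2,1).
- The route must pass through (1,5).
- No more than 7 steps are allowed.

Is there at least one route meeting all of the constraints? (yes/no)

yes

One route that works: (2,5) → (1,5) → (1,4) → (2,4) → (3,4) → (3,3) → (3,2).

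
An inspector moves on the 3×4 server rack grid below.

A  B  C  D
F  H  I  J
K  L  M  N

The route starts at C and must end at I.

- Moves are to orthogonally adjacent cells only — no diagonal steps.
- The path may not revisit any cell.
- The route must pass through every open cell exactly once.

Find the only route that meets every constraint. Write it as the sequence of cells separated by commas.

C, D, J, N, M, L, K, F, A, B, H, I

Need to visit all 12 open cells exactly once, starting at C and ending at I.
Route from C: right to D, 2× down (reaching N), 3× left (reaching K), 2× up (reaching A), right to B, down to H, right to I — 11 moves in all.
Check: all 12 open cells covered.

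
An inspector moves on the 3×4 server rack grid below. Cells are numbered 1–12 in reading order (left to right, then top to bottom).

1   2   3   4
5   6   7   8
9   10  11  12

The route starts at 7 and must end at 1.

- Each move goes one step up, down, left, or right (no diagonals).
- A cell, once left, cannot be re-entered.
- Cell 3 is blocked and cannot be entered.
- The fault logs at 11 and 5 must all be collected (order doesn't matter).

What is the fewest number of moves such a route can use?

5

Any route passes through 11 and 5 in some order between 7 and 1. Summing Manhattan distances along each leg and taking the cheapest ordering (7 → 11 → 5 → 1) gives a lower bound of 1 + 3 + 1 = 5 moves.
A route of 5 moves achieves this: 7 → 11 → 10 → 6 → 5 → 1.
Since 5 matches the lower bound, it is optimal.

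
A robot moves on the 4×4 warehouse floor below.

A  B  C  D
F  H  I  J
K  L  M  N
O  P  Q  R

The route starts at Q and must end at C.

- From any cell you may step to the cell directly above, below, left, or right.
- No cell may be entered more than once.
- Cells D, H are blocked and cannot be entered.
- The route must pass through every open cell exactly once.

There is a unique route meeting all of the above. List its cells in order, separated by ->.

Q -> R -> N -> J -> I -> M -> L -> P -> O -> K -> F -> A -> B -> C

Need to visit all 14 open cells exactly once, starting at Q and ending at C.
Cell J has only two open neighbours (N and I), so the path must pass straight through it: one of those is the cell it's entered from and the other is where it exits.
Route from Q: right to R, 2× up (reaching J), left to I, down to M, left to L, down to P, left to O, 3× up (reaching A), 2× right (reaching C) — 13 moves in all.
Check: all 14 open cells covered.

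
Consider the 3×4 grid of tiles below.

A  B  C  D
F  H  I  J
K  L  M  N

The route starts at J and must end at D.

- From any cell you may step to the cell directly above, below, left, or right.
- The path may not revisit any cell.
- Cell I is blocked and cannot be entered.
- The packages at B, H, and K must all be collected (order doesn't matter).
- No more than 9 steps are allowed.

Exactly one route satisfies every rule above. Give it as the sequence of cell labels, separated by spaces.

J N M L K F H B C D

The 9-move cap with required stops at B, H, K leaves no slack for detours.
Route from J: down 1 to N, left 3 to K, up 1 to F, right 1 to H, up 1 to B, right 2 to D — 9 moves in all.
Check: all required cells visited; 9 ≤ 9 moves.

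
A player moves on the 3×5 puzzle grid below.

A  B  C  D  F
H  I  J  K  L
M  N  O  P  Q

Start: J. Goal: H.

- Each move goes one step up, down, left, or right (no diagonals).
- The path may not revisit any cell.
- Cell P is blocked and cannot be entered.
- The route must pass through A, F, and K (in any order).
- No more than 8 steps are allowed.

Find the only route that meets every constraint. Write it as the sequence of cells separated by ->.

J -> K -> L -> F -> D -> C -> B -> A -> H

The 8-move cap with required stops at A, F, K leaves no slack for detours.
Route from J: right 2 to L, up 1 to F, left 4 to A, down 1 to H — 8 moves in all.
Check: all required cells visited; 8 ≤ 8 moves.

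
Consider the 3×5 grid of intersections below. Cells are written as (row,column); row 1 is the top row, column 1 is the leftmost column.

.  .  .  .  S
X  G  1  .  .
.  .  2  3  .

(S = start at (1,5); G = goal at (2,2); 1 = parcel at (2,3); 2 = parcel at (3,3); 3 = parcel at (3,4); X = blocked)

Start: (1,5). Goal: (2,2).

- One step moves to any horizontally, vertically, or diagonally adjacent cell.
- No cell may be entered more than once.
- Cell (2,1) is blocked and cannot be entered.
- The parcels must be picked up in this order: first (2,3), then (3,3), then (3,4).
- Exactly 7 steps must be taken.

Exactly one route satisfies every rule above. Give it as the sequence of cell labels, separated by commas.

The waypoints must appear in the order (2,3), (3,3), (3,4), with no cell reused.
Route from (1,5): left 1 to (1,4), down-left 1 to (2,3), down 1 to (3,3), right 1 to (3,4), up 1 to (2,4), up-left 1 to (1,3), down-left 1 to (2,2) — 7 moves in all.
Check: order respected (1 at step 2, 2 at step 3, 3 at step 4); 7 moves as required.

(1,5), (1,4), (2,3), (3,3), (3,4), (2,4), (1,3), (2,2)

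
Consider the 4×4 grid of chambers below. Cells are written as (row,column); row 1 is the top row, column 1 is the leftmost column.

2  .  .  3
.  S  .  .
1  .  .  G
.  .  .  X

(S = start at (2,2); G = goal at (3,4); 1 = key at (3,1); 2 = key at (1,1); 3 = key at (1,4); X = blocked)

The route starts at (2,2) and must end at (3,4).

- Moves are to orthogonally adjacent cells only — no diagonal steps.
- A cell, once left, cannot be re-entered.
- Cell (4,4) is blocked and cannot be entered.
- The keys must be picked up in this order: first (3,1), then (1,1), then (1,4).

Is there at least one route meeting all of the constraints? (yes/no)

One route that works: (2,2) → (3,2) → (3,1) → (2,1) → (1,1) → (1,2) → (1,3) → (1,4) → (2,4) → (3,4).

yes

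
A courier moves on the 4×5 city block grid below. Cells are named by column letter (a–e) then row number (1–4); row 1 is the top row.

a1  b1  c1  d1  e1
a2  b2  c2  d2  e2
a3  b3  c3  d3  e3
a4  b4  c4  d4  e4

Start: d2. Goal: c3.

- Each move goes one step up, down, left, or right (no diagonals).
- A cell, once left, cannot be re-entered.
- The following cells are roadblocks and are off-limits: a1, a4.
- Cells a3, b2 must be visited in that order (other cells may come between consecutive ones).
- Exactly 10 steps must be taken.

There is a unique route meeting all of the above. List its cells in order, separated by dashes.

The waypoints must appear in the order a3, b2, with no cell reused.
Route from d2: 2× down (reaching d4), 2× left (reaching b4), up to b3, left to a3, up to a2, 2× right (reaching c2), down to c3 — 10 moves in all.
Check: order respected (a3 at step 6, b2 at step 8); 10 moves as required.

d2 - d3 - d4 - c4 - b4 - b3 - a3 - a2 - b2 - c2 - c3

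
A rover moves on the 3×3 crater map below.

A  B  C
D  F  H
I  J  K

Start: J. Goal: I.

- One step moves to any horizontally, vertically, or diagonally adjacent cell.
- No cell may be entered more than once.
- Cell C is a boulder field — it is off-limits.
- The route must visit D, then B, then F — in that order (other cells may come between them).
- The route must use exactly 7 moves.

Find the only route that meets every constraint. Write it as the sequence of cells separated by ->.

J -> D -> A -> B -> H -> K -> F -> I

The waypoints must appear in the order D, B, F, with no cell reused.
Route from J: up-left to D, up to A, right to B, down-right to H, down to K, up-left to F, down-left to I — 7 moves in all.
Check: order respected (D at step 1, B at step 3, F at step 6); 7 moves as required.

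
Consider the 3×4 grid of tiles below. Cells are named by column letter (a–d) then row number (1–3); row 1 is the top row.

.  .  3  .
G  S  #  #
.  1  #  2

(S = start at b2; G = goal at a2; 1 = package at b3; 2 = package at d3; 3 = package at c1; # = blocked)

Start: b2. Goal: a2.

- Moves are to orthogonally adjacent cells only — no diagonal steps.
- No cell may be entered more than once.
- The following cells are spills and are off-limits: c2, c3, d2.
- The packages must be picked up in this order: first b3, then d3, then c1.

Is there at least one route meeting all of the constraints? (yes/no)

The blocked cells wall d3 off from b2 completely — no sequence of moves reaches it at all, so no route can satisfy the rules.

no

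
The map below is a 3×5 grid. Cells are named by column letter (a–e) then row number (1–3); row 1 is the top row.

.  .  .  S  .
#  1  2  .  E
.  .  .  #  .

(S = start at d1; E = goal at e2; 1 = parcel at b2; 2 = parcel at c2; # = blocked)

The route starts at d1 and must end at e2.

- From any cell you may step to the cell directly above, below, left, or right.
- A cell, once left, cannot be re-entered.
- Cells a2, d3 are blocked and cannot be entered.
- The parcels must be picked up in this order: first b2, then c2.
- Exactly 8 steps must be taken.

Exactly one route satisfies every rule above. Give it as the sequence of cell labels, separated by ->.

d1 -> c1 -> b1 -> b2 -> b3 -> c3 -> c2 -> d2 -> e2

The waypoints must appear in the order b2, c2, with no cell reused.
Route from d1: left 2 to b1, down 2 to b3, right 1 to c3, up 1 to c2, right 2 to e2 — 8 moves in all.
Check: order respected (1 at step 3, 2 at step 6); 8 moves as required.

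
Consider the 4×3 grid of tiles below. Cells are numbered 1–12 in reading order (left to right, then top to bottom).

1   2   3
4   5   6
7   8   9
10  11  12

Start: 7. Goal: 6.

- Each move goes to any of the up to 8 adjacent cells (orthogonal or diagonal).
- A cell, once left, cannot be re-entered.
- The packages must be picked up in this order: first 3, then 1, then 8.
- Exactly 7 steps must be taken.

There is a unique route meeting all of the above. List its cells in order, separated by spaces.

7 5 3 2 1 4 8 6

The waypoints must appear in the order 3, 1, 8, with no cell reused.
Route from 7: up-right 2 to 3, left 2 to 1, down 1 to 4, down-right 1 to 8, up-right 1 to 6 — 7 moves in all.
Check: order respected (3 at step 2, 1 at step 4, 8 at step 6); 7 moves as required.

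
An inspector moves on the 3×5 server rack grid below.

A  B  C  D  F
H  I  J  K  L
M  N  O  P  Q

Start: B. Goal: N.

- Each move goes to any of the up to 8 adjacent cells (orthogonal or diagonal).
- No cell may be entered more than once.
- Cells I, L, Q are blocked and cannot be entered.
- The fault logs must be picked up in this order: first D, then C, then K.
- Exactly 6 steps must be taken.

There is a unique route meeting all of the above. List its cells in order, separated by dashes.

The waypoints must appear in the order D, C, K, with no cell reused.
Route from B: down-right 1 to J, up-right 1 to D, left 1 to C, down-right 1 to K, down-left 1 to O, left 1 to N — 6 moves in all.
Check: order respected (D at step 2, C at step 3, K at step 4); 6 moves as required.

B - J - D - C - K - O - N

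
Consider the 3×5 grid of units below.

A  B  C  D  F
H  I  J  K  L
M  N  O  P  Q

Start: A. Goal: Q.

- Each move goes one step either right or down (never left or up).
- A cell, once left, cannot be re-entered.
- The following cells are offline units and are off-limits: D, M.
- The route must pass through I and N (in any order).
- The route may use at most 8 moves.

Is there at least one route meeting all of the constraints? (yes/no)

One route that works: A → H → I → N → O → P → Q.

yes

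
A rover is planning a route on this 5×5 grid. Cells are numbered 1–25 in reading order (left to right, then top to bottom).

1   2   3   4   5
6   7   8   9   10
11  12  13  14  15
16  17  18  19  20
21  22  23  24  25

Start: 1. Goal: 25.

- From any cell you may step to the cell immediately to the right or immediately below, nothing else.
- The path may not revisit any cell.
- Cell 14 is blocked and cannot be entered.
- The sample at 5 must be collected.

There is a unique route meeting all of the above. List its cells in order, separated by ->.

Moves only go right or down, so the column and row indices never decrease.
Route from 1: right 4 to 5, down 4 to 25 — 8 moves in all.
Check: all required cells visited.

1 -> 2 -> 3 -> 4 -> 5 -> 10 -> 15 -> 20 -> 25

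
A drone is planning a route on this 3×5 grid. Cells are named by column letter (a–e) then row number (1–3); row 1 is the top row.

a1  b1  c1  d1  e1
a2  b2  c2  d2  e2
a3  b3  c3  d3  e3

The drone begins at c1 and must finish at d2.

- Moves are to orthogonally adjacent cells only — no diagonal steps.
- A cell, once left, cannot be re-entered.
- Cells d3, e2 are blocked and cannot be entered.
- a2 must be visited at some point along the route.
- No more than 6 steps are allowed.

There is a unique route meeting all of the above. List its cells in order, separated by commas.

The 6-move cap with required stops at a2 leaves no slack for detours.
Route from c1: left 2 to a1, down 1 to a2, right 3 to d2 — 6 moves in all.
Check: all required cells visited; 6 ≤ 6 moves.

c1, b1, a1, a2, b2, c2, d2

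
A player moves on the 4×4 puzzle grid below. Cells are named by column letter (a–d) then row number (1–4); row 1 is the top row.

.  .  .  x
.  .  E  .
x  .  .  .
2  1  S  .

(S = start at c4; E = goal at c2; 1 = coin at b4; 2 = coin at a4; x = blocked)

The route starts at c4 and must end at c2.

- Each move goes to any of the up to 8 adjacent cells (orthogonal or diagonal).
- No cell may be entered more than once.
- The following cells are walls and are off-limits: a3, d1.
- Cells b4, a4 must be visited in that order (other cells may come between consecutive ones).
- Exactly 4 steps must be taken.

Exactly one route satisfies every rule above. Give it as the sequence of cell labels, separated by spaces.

c4 b4 a4 b3 c2

The waypoints must appear in the order b4, a4, with no cell reused.
Route from c4: 2× left (reaching a4), 2× up-right (reaching c2) — 4 moves in all.
Check: order respected (1 at step 1, 2 at step 2); 4 moves as required.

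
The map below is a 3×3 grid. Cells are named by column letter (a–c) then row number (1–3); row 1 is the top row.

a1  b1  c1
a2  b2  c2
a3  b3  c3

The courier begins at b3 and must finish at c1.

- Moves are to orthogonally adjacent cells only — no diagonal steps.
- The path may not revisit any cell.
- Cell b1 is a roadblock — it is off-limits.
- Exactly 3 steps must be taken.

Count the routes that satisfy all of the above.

2

Need simple routes of exactly 3 moves from b3 to c1 (Manhattan distance 3, so 0 moves are spent on a detour and 0 undoing it).
Enumerating: b3 b2 c2 c1 | b3 c3 c2 c1.
That gives 2 routes.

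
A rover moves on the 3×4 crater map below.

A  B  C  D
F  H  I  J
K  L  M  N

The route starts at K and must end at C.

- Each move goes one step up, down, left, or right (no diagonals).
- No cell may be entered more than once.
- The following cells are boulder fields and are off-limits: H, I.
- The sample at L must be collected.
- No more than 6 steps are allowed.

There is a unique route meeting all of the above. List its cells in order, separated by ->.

K -> L -> M -> N -> J -> D -> C

Any route must reach L and still end at C within 6 moves, so the order of the required stops is forced.
Route from K: 3× right (reaching N), 2× up (reaching D), left to C — 6 moves in all.
Check: all required cells visited; 6 ≤ 6 moves.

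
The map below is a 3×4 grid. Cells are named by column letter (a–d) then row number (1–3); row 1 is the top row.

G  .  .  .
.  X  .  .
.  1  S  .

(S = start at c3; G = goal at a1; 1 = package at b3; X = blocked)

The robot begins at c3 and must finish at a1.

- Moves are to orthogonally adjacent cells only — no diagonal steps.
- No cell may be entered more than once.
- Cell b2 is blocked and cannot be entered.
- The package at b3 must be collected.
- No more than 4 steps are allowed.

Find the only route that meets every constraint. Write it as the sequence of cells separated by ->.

c3 -> b3 -> a3 -> a2 -> a1

The budget equals the shortest possible length, so every move has to be on a shortest route through the required cells.
Route from c3: left 2 to a3, up 2 to a1 — 4 moves in all.
Check: all required cells visited; 4 ≤ 4 moves.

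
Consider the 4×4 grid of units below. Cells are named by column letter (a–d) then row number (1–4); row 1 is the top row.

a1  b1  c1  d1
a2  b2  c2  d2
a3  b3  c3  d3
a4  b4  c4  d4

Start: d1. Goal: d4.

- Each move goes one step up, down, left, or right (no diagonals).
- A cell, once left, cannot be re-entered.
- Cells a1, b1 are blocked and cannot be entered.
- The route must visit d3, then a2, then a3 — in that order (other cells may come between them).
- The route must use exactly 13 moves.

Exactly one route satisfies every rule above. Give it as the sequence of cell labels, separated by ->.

d1 -> c1 -> c2 -> d2 -> d3 -> c3 -> b3 -> b2 -> a2 -> a3 -> a4 -> b4 -> c4 -> d4

The waypoints must appear in the order d3, a2, a3, with no cell reused.
Route from d1: left 1 to c1, down 1 to c2, right 1 to d2, down 1 to d3, left 2 to b3, up 1 to b2, left 1 to a2, down 2 to a4, right 3 to d4 — 13 moves in all.
Check: order respected (d3 at step 4, a2 at step 8, a3 at step 9); 13 moves as required.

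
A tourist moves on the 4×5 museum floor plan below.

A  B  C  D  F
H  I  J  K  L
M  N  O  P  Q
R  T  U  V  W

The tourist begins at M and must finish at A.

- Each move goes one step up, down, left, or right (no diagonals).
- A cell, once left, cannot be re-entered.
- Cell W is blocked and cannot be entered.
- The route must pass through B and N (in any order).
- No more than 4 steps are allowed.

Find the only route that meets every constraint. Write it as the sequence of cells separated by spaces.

M N I B A

The 4-move cap with required stops at B, N leaves no slack for detours.
Route from M: right 1 to N, up 2 to B, left 1 to A — 4 moves in all.
Check: all required cells visited; 4 ≤ 4 moves.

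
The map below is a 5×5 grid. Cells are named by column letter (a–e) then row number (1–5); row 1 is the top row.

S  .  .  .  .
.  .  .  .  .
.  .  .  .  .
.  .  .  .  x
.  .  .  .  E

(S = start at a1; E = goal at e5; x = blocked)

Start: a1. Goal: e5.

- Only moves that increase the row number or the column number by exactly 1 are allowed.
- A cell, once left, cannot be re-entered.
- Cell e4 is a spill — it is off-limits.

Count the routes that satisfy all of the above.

35

A right/down-only route from a1 to e5 makes exactly 4 down-moves and 4 right-moves in some order.
With no other constraints that would be C(8,4) = 70 routes.
Subtract routes through each blocked cell (inclusion–exclusion for overlaps): − through e4: 35 → 35.
That gives 35 routes.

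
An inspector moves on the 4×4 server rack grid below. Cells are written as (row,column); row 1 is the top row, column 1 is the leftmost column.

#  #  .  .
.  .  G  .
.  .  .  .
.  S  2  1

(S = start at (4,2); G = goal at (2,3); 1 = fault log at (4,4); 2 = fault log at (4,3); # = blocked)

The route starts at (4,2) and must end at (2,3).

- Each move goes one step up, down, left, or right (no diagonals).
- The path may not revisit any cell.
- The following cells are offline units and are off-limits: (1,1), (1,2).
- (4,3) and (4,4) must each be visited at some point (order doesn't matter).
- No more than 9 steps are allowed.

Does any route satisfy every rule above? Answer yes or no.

yes

One route that works: (4,2) → (4,3) → (4,4) → (3,4) → (2,4) → (2,3).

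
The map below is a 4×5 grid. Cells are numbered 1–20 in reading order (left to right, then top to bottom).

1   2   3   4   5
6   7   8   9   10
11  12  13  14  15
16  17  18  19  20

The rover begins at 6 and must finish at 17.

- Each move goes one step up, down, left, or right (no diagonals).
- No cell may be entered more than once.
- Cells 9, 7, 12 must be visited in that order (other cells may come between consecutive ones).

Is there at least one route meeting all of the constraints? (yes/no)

yes

One route that works: 6 → 1 → 2 → 3 → 4 → 9 → 8 → 7 → 12 → 17.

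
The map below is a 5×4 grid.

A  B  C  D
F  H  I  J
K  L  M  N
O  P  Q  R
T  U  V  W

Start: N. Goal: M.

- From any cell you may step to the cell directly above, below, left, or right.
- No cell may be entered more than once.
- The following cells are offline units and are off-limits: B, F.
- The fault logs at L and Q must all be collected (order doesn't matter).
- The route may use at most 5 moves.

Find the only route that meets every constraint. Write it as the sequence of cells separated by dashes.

Any route must reach L and Q and still end at M within 5 moves, so the order of the required stops is forced.
Route from N: down 1 to R, left 2 to P, up 1 to L, right 1 to M — 5 moves in all.
Check: all required cells visited; 5 ≤ 5 moves.

N - R - Q - P - L - M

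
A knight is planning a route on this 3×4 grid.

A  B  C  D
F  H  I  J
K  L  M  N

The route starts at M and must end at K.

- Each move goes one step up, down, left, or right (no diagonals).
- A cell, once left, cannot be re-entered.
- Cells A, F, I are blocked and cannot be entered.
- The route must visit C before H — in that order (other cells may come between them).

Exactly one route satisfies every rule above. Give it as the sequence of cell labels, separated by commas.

M, N, J, D, C, B, H, L, K

The waypoints must appear in the order C, H, with no cell reused.
Route from M: right to N, 2× up (reaching D), 2× left (reaching B), 2× down (reaching L), left to K — 8 moves in all.
Check: order respected (C at step 4, H at step 6).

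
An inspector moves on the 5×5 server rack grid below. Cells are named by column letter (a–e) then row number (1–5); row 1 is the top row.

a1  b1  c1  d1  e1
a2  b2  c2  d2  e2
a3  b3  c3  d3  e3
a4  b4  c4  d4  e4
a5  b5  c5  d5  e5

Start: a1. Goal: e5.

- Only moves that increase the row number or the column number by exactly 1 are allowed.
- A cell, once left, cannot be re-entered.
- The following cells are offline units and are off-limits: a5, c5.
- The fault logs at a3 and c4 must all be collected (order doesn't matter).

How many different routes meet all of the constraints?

A right/down-only route from a1 to e5 makes exactly 4 down-moves and 4 right-moves in some order.
With no other constraints that would be C(8,4) = 70 routes.
A monotone route can only reach the required cells in the order a3, c4, so split there and multiply the segment counts (each segment already excludes blocked cells): a1→a3: 1; a3→c4: 3; c4→e5: 2; product = 6.
That gives 6 routes.

6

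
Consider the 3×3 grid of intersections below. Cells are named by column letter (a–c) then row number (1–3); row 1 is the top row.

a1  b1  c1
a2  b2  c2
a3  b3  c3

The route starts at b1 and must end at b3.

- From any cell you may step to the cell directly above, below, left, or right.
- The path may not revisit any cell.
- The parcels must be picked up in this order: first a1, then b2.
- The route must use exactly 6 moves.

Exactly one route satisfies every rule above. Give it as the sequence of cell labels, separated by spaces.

b1 a1 a2 b2 c2 c3 b3

The waypoints must appear in the order a1, b2, with no cell reused.
Route from b1: left 1 to a1, down 1 to a2, right 2 to c2, down 1 to c3, left 1 to b3 — 6 moves in all.
Check: order respected (a1 at step 1, b2 at step 3); 6 moves as required.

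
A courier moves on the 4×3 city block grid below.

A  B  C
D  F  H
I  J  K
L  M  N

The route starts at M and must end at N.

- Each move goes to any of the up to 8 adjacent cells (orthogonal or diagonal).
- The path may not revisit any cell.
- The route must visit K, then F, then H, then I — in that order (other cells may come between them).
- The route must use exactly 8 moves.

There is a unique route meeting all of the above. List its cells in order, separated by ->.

The waypoints must appear in the order K, F, H, I, with no cell reused.
Route from M: up-right to K, up-left to F, right to H, up-left to B, down-left to D, down to I, right to J, down-right to N — 8 moves in all.
Check: order respected (K at step 1, F at step 2, H at step 3, I at step 6); 8 moves as required.

M -> K -> F -> H -> B -> D -> I -> J -> N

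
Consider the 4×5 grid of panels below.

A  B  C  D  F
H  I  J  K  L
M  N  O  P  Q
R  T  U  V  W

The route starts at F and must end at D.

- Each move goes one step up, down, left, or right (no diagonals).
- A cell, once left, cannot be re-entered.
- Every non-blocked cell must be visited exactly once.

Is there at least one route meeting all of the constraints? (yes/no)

yes

One route that works: F → L → Q → W → V → P → K → J → O → U → T → R → M → N → I → H → A → B → C → D.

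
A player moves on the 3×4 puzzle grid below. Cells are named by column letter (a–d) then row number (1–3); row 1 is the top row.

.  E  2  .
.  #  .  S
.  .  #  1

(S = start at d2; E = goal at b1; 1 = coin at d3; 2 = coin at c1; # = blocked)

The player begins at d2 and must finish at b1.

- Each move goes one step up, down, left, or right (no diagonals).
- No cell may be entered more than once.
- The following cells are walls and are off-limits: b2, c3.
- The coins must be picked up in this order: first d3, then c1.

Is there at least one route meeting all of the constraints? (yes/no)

d3 must be visited but has only one open neighbour (d2), and it is neither the start nor the goal — the route would have to enter and leave through d2, re-entering it.

no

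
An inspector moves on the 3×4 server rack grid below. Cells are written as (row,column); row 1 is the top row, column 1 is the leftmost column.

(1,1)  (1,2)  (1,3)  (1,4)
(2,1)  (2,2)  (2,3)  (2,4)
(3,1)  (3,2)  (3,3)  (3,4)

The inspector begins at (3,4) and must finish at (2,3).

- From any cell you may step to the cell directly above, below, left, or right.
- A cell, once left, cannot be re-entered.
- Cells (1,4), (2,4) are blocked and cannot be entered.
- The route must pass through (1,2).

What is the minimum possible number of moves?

Any route passes through (1,2) somewhere between (3,4) and (2,3). Summing Manhattan distances along the two legs ((3,4) → (1,2) → (2,3)) gives a lower bound of 4 + 2 = 6 moves.
A route of 6 moves achieves this: (3,4) → (3,3) → (3,2) → (2,2) → (1,2) → (1,3) → (2,3).
Since 6 matches the lower bound, it is optimal.

6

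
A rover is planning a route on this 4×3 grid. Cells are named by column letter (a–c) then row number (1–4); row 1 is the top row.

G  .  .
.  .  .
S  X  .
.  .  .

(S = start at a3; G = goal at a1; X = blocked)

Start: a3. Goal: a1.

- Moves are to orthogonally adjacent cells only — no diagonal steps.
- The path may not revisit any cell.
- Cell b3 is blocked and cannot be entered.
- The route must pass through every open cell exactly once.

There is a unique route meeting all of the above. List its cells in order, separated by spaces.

a3 a4 b4 c4 c3 c2 c1 b1 b2 a2 a1

Need to visit all 11 open cells exactly once, starting at a3 and ending at a1.
Cell c1 has only two open neighbours (c2 and b1), so the path must pass straight through it: one of those is the cell it's entered from and the other is where it exits.
Route from a3: down 1 to a4, right 2 to c4, up 3 to c1, left 1 to b1, down 1 to b2, left 1 to a2, up 1 to a1 — 10 moves in all.
Check: all 11 open cells covered.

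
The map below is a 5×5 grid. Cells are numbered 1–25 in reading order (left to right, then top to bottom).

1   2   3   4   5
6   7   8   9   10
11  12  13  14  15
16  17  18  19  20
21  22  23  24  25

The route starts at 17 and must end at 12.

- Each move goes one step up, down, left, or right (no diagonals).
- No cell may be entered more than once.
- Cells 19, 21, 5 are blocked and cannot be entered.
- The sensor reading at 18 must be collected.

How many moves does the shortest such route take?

Any route passes through 18 somewhere between 17 and 12. Summing Manhattan distances along the two legs (17 → 18 → 12) gives a lower bound of 1 + 2 = 3 moves.
A route of 3 moves achieves this: 17 → 18 → 13 → 12.
Since 3 matches the lower bound, it is optimal.

3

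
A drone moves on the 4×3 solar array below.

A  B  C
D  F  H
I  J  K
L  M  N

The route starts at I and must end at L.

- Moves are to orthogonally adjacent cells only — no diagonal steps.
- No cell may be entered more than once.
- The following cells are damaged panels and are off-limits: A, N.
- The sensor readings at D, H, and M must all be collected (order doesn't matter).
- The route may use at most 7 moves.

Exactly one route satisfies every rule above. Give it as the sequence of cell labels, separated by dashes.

Any route must reach D, H, and M and still end at L within 7 moves, so the order of the required stops is forced.
Route from I: up 1 to D, right 2 to H, down 1 to K, left 1 to J, down 1 to M, left 1 to L — 7 moves in all.
Check: all required cells visited; 7 ≤ 7 moves.

I - D - F - H - K - J - M - L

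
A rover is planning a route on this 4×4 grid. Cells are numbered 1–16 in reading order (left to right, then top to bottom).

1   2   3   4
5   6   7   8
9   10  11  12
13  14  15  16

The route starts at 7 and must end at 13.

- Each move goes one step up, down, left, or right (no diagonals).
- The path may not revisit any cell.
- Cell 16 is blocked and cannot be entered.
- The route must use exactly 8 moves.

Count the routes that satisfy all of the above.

18

Need simple routes of exactly 8 moves from 7 to 13 (Manhattan distance 4, so 2 moves are spent on a detour and 2 undoing it).
Branch systematically from the start, pruning whenever the remaining move budget drops below the Manhattan distance to 13 or differs from it in parity. Grouping the completions by first move — via 3: 8; via 11: 2; via 6: 2; via 8: 6 — and summing: 8 + 2 + 2 + 6 = 18.
That gives 18 routes.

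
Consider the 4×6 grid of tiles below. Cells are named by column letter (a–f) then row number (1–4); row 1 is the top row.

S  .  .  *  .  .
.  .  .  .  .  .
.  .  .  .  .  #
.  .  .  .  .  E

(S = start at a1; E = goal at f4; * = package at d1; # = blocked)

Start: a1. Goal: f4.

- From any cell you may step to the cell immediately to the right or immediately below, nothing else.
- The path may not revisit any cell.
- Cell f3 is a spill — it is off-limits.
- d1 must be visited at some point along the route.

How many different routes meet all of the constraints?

A right/down-only route from a1 to f4 makes exactly 3 down-moves and 5 right-moves in some order.
With no other constraints that would be C(8,3) = 56 routes.
Split at d1 and multiply the segment counts (each segment already excludes blocked cells): a1→d1: 1; d1→f4: 4; product = 4.
That gives 4 routes.

4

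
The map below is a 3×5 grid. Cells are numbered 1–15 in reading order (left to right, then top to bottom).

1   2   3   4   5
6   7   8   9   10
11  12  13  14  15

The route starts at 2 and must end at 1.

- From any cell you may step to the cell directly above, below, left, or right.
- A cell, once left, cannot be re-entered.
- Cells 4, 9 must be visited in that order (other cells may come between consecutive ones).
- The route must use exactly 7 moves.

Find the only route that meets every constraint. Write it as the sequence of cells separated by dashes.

2 - 3 - 4 - 9 - 8 - 7 - 6 - 1

The waypoints must appear in the order 4, 9, with no cell reused.
Route from 2: 2× right (reaching 4), down to 9, 3× left (reaching 6), up to 1 — 7 moves in all.
Check: order respected (4 at step 2, 9 at step 3); 7 moves as required.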